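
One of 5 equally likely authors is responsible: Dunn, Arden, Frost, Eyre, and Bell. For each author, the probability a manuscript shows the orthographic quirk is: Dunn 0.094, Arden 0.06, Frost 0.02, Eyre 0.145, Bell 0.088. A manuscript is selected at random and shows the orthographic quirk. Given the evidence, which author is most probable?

Eyre

With a uniform prior (1/5 each), posterior ∝ likelihood:
  Dunn: 0.094
  Arden: 0.06
  Frost: 0.02
  Eyre: 0.145
  Bell: 0.088
Normalizing constant = 0.407.
Largest term belongs to Eyre, so Eyre is most probable.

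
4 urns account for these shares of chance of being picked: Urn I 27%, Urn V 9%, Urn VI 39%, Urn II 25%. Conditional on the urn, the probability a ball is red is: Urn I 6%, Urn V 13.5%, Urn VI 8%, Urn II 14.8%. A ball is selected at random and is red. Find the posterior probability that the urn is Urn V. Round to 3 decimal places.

Unnormalized posteriors (prior × likelihood):
  Urn I: 0.27 × 0.06 = 0.0162
  Urn V: 0.09 × 0.135 = 0.01215
  Urn VI: 0.39 × 0.08 = 0.0312
  Urn II: 0.25 × 0.148 = 0.037
Sum = 0.09655.
P(Urn V | evidence) = 0.01215 / 0.09655 ≈ 0.126.

0.126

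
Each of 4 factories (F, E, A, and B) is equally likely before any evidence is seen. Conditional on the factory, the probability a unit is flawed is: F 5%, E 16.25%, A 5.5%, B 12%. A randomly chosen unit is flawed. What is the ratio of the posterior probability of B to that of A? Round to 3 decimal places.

2.182

With a uniform prior (1/4 each), posterior ∝ likelihood:
  F: 0.05
  E: 0.1625
  A: 0.055
  B: 0.12
Normalizing constant = 0.3875.
The ratio is 0.12 / 0.055 (the normalizer cancels) = 2.182.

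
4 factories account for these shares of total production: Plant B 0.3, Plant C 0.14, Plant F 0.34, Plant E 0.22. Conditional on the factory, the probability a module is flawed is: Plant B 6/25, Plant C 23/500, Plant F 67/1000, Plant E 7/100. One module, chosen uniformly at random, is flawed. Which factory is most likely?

Unnormalized posteriors (prior × likelihood):
  Plant B: 0.3 × 0.24 = 0.072
  Plant C: 0.14 × 0.046 = 0.00644
  Plant F: 0.34 × 0.067 = 0.02278
  Plant E: 0.22 × 0.07 = 0.0154
Sum = 0.11662.
Largest term belongs to Plant B, so Plant B is most probable.

Plant B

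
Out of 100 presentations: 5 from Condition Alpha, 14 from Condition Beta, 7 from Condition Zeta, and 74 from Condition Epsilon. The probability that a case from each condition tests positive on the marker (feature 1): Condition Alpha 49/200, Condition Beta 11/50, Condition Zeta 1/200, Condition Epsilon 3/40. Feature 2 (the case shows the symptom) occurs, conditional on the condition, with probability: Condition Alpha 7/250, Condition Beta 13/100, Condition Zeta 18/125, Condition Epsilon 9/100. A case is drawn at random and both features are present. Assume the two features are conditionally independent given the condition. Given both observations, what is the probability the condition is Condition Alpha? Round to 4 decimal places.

Prior × likelihood for each hypothesis:
  Condition Alpha: 0.05 × 0.245 × 0.028 = 0.000343
  Condition Beta: 0.14 × 0.22 × 0.13 = 0.004004
  Condition Zeta: 0.07 × 0.005 × 0.144 = 0.0000504
  Condition Epsilon: 0.74 × 0.075 × 0.09 = 0.004995
Total = 0.0093924.
P(Condition Alpha | evidence) = 0.000343 / 0.0093924 ≈ 0.0365.

0.0365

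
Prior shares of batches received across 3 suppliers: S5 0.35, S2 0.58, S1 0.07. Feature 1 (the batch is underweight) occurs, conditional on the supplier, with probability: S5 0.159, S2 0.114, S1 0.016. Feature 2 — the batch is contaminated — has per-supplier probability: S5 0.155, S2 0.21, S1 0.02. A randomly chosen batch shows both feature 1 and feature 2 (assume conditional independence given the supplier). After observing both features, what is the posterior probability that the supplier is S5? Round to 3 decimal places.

By Bayes' rule, posterior ∝ prior × likelihood:
  S5: 0.35 × 0.159 × 0.155 = 0.00862575
  S2: 0.58 × 0.114 × 0.21 = 0.0138852
  S1: 0.07 × 0.016 × 0.02 = 0.0000224
Normalizing constant = 0.02253335.
P(S5 | evidence) = 0.00862575 / 0.02253335 ≈ 0.383.

0.383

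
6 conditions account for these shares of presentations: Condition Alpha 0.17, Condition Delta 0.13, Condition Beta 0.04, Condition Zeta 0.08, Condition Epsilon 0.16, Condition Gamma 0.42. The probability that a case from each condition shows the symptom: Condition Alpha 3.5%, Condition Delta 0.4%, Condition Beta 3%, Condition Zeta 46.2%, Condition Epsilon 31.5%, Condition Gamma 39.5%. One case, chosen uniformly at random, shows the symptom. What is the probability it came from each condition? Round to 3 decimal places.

By Bayes' rule, posterior ∝ prior × likelihood:
  Condition Alpha: 0.17 × 0.035 = 0.00595
  Condition Delta: 0.13 × 0.004 = 0.00052
  Condition Beta: 0.04 × 0.03 = 0.0012
  Condition Zeta: 0.08 × 0.462 = 0.03696
  Condition Epsilon: 0.16 × 0.315 = 0.0504
  Condition Gamma: 0.42 × 0.395 = 0.1659
Total = 0.26093.
P(Condition Alpha | symptomatic) = 0.00595/0.26093 ≈ 0.023
P(Condition Delta | symptomatic) = 0.00052/0.26093 ≈ 0.002
P(Condition Beta | symptomatic) = 0.0012/0.26093 ≈ 0.005
P(Condition Zeta | symptomatic) = 0.03696/0.26093 ≈ 0.142
P(Condition Epsilon | symptomatic) = 0.0504/0.26093 ≈ 0.193
P(Condition Gamma | symptomatic) = 0.1659/0.26093 ≈ 0.636
(Check: 0.023+0.002+0.005+0.142+0.193+0.636 = 1.001.)

Condition Alpha 0.023, Condition Delta 0.002, Condition Beta 0.005, Condition Zeta 0.142, Condition Epsilon 0.193, Condition Gamma 0.636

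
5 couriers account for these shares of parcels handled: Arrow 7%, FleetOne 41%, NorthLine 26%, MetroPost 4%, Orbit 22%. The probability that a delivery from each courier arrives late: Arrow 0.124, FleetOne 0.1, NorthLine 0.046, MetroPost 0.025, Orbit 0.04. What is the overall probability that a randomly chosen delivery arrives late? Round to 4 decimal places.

Compute prior × likelihood for every hypothesis:
  Arrow: 0.07 × 0.124 = 0.00868
  FleetOne: 0.41 × 0.1 = 0.041
  NorthLine: 0.26 × 0.046 = 0.01196
  MetroPost: 0.04 × 0.025 = 0.001
  Orbit: 0.22 × 0.04 = 0.0088
P(late) = 0.00868 + 0.041 + 0.01196 + 0.001 + 0.0088 = 0.07144 → 0.0714.

0.0714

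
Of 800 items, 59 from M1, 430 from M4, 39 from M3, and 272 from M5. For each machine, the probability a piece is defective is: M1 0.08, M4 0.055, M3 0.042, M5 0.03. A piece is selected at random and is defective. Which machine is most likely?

M4

Compute prior × likelihood for every hypothesis:
  M1: 0.07375 × 0.08 = 0.0059
  M4: 0.5375 × 0.055 = 0.0295625
  M3: 0.04875 × 0.042 = 0.0020475
  M5: 0.34 × 0.03 = 0.0102
Total = 0.04771.
Largest term belongs to M4, so M4 is most probable.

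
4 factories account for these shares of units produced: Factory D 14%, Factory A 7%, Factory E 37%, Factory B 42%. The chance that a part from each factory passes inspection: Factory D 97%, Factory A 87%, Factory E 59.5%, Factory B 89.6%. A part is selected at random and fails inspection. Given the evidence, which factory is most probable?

Factory E

Taking complements, P(nonconforming | each) = Factory D 0.03, Factory A 0.13, Factory E 0.405, Factory B 0.104.
Compute prior × likelihood for every hypothesis:
  Factory D: 0.14 × 0.03 = 0.0042
  Factory A: 0.07 × 0.13 = 0.0091
  Factory E: 0.37 × 0.405 = 0.14985
  Factory B: 0.42 × 0.104 = 0.04368
Sum = 0.20683.
Largest term belongs to Factory E, so Factory E is most probable.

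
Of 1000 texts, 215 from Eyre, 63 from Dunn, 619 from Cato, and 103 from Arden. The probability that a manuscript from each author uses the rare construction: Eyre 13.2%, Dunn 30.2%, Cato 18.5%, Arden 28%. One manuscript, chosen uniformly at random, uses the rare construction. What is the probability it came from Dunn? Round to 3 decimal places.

0.100

Compute prior × likelihood for every hypothesis:
  Eyre: 0.215 × 0.132 = 0.02838
  Dunn: 0.063 × 0.302 = 0.019026
  Cato: 0.619 × 0.185 = 0.114515
  Arden: 0.103 × 0.28 = 0.02884
Normalizing constant = 0.190761.
P(Dunn | evidence) = 0.019026 / 0.190761 ≈ 0.100.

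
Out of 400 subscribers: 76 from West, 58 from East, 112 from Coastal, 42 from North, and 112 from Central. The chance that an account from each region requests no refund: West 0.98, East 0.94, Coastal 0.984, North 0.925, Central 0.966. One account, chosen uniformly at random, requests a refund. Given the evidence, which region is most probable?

Central

Taking complements, P(refund | each) = West 0.02, East 0.06, Coastal 0.016, North 0.075, Central 0.034.
Unnormalized posteriors (prior × likelihood):
  West: 0.19 × 0.02 = 0.0038
  East: 0.145 × 0.06 = 0.0087
  Coastal: 0.28 × 0.016 = 0.00448
  North: 0.105 × 0.075 = 0.007875
  Central: 0.28 × 0.034 = 0.00952
Normalizing constant = 0.034375.
Largest term belongs to Central, so Central is most probable.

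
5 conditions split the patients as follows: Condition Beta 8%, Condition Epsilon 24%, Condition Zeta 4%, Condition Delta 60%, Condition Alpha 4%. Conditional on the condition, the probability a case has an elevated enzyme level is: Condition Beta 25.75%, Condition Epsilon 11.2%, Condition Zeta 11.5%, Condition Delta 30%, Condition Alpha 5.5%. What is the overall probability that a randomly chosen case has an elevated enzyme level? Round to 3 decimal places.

0.234

Prior × likelihood for each hypothesis:
  Condition Beta: 0.08 × 0.2575 = 0.0206
  Condition Epsilon: 0.24 × 0.112 = 0.02688
  Condition Zeta: 0.04 × 0.115 = 0.0046
  Condition Delta: 0.6 × 0.3 = 0.18
  Condition Alpha: 0.04 × 0.055 = 0.0022
P(elevated) = 0.0206 + 0.02688 + 0.0046 + 0.18 + 0.0022 = 0.23428 → 0.234.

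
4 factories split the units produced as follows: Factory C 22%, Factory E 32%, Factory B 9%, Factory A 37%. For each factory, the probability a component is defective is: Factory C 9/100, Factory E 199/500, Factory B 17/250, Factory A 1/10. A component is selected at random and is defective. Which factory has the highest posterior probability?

By Bayes' rule, posterior ∝ prior × likelihood:
  Factory C: 0.22 × 0.09 = 0.0198
  Factory E: 0.32 × 0.398 = 0.12736
  Factory B: 0.09 × 0.068 = 0.00612
  Factory A: 0.37 × 0.1 = 0.037
Sum = 0.19028.
Largest term belongs to Factory E, so Factory E is most probable.

Factory E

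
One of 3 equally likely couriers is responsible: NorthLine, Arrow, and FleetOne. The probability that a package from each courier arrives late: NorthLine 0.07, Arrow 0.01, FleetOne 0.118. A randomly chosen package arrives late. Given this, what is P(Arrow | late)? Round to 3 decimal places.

Since the prior is uniform, the posterior is proportional to the likelihood:
  NorthLine: 0.07
  Arrow: 0.01
  FleetOne: 0.118
Total = 0.198.
P(Arrow | evidence) = 0.01 / 0.198 ≈ 0.051.

0.051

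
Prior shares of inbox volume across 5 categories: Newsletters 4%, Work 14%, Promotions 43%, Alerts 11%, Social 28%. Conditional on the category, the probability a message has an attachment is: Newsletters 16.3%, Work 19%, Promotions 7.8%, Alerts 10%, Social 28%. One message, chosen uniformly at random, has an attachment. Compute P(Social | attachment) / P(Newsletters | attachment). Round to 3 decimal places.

Prior × likelihood for each hypothesis:
  Newsletters: 0.04 × 0.163 = 0.00652
  Work: 0.14 × 0.19 = 0.0266
  Promotions: 0.43 × 0.078 = 0.03354
  Alerts: 0.11 × 0.1 = 0.011
  Social: 0.28 × 0.28 = 0.0784
Normalizing constant = 0.15606.
The ratio is 0.0784 / 0.00652 (the normalizer cancels) = 12.025.

12.025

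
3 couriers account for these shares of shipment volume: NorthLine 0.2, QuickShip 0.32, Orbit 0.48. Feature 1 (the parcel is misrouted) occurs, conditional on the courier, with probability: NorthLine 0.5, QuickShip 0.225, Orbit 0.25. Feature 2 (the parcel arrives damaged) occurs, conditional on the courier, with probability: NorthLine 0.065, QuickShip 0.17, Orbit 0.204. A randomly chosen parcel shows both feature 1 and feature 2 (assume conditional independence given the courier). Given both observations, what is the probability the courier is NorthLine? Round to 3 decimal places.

Compute prior × likelihood for every hypothesis:
  NorthLine: 0.2 × 0.5 × 0.065 = 0.0065
  QuickShip: 0.32 × 0.225 × 0.17 = 0.01224
  Orbit: 0.48 × 0.25 × 0.204 = 0.02448
Total = 0.04322.
P(NorthLine | evidence) = 0.0065 / 0.04322 ≈ 0.150.

0.150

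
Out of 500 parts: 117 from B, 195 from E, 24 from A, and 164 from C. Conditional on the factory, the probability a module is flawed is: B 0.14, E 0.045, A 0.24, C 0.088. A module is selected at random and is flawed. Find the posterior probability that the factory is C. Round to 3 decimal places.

0.318

By Bayes' rule, posterior ∝ prior × likelihood:
  B: 0.234 × 0.14 = 0.03276
  E: 0.39 × 0.045 = 0.01755
  A: 0.048 × 0.24 = 0.01152
  C: 0.328 × 0.088 = 0.028864
Normalizing constant = 0.090694.
P(C | evidence) = 0.028864 / 0.090694 ≈ 0.318.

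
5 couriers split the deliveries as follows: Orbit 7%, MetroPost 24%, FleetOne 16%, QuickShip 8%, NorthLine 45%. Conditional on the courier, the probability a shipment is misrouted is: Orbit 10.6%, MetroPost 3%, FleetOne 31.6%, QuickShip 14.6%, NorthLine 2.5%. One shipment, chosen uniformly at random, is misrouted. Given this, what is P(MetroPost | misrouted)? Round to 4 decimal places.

0.0817

Prior × likelihood for each hypothesis:
  Orbit: 0.07 × 0.106 = 0.00742
  MetroPost: 0.24 × 0.03 = 0.0072
  FleetOne: 0.16 × 0.316 = 0.05056
  QuickShip: 0.08 × 0.146 = 0.01168
  NorthLine: 0.45 × 0.025 = 0.01125
Sum = 0.08811.
P(MetroPost | evidence) = 0.0072 / 0.08811 ≈ 0.0817.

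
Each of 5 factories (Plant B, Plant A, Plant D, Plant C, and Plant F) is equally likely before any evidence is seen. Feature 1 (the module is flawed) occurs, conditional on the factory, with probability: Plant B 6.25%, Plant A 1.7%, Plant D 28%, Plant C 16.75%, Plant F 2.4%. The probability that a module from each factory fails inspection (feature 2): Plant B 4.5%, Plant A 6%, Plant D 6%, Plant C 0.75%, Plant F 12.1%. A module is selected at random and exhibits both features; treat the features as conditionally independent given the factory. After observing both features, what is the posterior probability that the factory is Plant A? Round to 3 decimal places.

Since the prior is uniform, the posterior is proportional to the likelihood:
  Plant B: 0.0625 × 0.045 = 0.0028125
  Plant A: 0.017 × 0.06 = 0.00102
  Plant D: 0.28 × 0.06 = 0.0168
  Plant C: 0.1675 × 0.0075 = 0.00125625
  Plant F: 0.024 × 0.121 = 0.002904
Normalizing constant = 0.02479275.
P(Plant A | evidence) = 0.00102 / 0.02479275 ≈ 0.041.

0.041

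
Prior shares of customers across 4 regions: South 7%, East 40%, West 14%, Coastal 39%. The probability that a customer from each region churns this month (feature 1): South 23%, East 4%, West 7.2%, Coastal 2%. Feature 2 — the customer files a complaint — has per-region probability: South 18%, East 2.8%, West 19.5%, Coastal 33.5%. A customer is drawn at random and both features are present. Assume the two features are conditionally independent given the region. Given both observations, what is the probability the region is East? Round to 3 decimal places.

Prior × likelihood for each hypothesis:
  South: 0.07 × 0.23 × 0.18 = 0.002898
  East: 0.4 × 0.04 × 0.028 = 0.000448
  West: 0.14 × 0.072 × 0.195 = 0.0019656
  Coastal: 0.39 × 0.02 × 0.335 = 0.002613
Normalizing constant = 0.0079246.
P(East | evidence) = 0.000448 / 0.0079246 ≈ 0.057.

0.057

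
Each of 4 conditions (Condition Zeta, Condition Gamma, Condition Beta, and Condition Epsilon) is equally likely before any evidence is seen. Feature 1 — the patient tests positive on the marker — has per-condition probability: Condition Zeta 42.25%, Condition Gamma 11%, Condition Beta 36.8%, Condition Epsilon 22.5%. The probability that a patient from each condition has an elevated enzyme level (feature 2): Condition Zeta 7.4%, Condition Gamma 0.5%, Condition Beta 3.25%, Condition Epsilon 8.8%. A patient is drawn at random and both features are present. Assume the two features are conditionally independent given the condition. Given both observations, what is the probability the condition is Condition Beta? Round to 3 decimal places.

0.188

With a uniform prior (1/4 each), posterior ∝ likelihood:
  Condition Zeta: 0.4225 × 0.074 = 0.031265
  Condition Gamma: 0.11 × 0.005 = 0.00055
  Condition Beta: 0.368 × 0.0325 = 0.01196
  Condition Epsilon: 0.225 × 0.088 = 0.0198
Total = 0.063575.
P(Condition Beta | evidence) = 0.01196 / 0.063575 ≈ 0.188.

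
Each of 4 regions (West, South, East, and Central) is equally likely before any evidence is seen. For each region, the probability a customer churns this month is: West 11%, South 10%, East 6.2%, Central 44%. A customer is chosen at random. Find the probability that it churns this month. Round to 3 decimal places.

With a uniform prior (1/4 each), posterior ∝ likelihood:
  West: 0.11
  South: 0.1
  East: 0.062
  Central: 0.44
P(churn) = (1/4) × (0.11 + 0.1 + 0.062 + 0.44) = 0.712/4 ≈ 0.178.

0.178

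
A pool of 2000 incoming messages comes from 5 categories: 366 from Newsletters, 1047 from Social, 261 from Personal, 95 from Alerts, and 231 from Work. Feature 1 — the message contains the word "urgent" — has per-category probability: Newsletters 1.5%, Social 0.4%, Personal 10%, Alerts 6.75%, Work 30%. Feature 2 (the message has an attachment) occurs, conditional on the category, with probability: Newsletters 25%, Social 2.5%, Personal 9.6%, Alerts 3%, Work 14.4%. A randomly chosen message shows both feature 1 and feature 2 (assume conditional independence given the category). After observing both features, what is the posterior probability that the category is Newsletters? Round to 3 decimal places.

Prior × likelihood for each hypothesis:
  Newsletters: 0.183 × 0.015 × 0.25 = 0.00068625
  Social: 0.5235 × 0.004 × 0.025 = 0.00005235
  Personal: 0.1305 × 0.1 × 0.096 = 0.0012528
  Alerts: 0.0475 × 0.0675 × 0.03 = 0.0000961875
  Work: 0.1155 × 0.3 × 0.144 = 0.0049896
Total = 0.0070771875.
P(Newsletters | evidence) = 0.00068625 / 0.0070771875 ≈ 0.097.

0.097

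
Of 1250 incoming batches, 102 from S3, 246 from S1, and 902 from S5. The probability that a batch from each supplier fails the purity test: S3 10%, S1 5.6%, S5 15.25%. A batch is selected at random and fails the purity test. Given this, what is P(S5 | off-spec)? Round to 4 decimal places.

Prior × likelihood for each hypothesis:
  S3: 0.0816 × 0.1 = 0.00816
  S1: 0.1968 × 0.056 = 0.0110208
  S5: 0.7216 × 0.1525 = 0.110044
Sum = 0.1292248.
P(S5 | evidence) = 0.110044 / 0.1292248 ≈ 0.8516.

0.8516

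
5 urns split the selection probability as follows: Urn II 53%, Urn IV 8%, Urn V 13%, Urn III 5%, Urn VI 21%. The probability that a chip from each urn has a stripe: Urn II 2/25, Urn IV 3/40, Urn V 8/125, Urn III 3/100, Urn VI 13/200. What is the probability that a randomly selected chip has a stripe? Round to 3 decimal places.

By Bayes' rule, posterior ∝ prior × likelihood:
  Urn II: 0.53 × 0.08 = 0.0424
  Urn IV: 0.08 × 0.075 = 0.006
  Urn V: 0.13 × 0.064 = 0.00832
  Urn III: 0.05 × 0.03 = 0.0015
  Urn VI: 0.21 × 0.065 = 0.01365
P(striped) = 0.0424 + 0.006 + 0.00832 + 0.0015 + 0.01365 = 0.07187 → 0.072.

0.072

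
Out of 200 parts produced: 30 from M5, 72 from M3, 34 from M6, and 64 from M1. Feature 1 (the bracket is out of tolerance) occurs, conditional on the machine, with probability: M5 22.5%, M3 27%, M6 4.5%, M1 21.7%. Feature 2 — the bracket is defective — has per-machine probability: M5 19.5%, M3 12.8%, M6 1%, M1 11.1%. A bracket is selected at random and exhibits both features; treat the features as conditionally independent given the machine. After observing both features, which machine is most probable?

M3

By Bayes' rule, posterior ∝ prior × likelihood:
  M5: 0.15 × 0.225 × 0.195 = 0.00658125
  M3: 0.36 × 0.27 × 0.128 = 0.0124416
  M6: 0.17 × 0.045 × 0.01 = 0.0000765
  M1: 0.32 × 0.217 × 0.111 = 0.00770784
Normalizing constant = 0.02680719.
Largest term belongs to M3, so M3 is most probable.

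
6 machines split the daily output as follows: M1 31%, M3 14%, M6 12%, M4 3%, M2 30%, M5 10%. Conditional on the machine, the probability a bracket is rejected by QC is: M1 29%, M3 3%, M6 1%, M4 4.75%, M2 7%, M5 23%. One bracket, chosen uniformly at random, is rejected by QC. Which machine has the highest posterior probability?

M1

By Bayes' rule, posterior ∝ prior × likelihood:
  M1: 0.31 × 0.29 = 0.0899
  M3: 0.14 × 0.03 = 0.0042
  M6: 0.12 × 0.01 = 0.0012
  M4: 0.03 × 0.0475 = 0.001425
  M2: 0.3 × 0.07 = 0.021
  M5: 0.1 × 0.23 = 0.023
Total = 0.140725.
Largest term belongs to M1, so M1 is most probable.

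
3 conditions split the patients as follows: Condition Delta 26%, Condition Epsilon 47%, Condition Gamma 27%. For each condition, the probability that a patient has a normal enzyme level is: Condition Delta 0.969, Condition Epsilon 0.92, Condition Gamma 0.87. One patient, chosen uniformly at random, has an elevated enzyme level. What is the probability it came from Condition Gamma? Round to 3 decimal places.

Taking complements, P(elevated | each) = Condition Delta 0.031, Condition Epsilon 0.08, Condition Gamma 0.13.
Unnormalized posteriors (prior × likelihood):
  Condition Delta: 0.26 × 0.031 = 0.00806
  Condition Epsilon: 0.47 × 0.08 = 0.0376
  Condition Gamma: 0.27 × 0.13 = 0.0351
Total = 0.08076.
P(Condition Gamma | evidence) = 0.0351 / 0.08076 ≈ 0.435.

0.435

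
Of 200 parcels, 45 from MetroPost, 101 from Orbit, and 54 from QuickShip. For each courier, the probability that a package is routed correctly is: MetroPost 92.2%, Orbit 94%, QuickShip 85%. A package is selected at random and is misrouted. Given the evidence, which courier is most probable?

QuickShip

Taking complements, P(misrouted | each) = MetroPost 0.078, Orbit 0.06, QuickShip 0.15.
Compute prior × likelihood for every hypothesis:
  MetroPost: 0.225 × 0.078 = 0.01755
  Orbit: 0.505 × 0.06 = 0.0303
  QuickShip: 0.27 × 0.15 = 0.0405
Normalizing constant = 0.08835.
Largest term belongs to QuickShip, so QuickShip is most probable.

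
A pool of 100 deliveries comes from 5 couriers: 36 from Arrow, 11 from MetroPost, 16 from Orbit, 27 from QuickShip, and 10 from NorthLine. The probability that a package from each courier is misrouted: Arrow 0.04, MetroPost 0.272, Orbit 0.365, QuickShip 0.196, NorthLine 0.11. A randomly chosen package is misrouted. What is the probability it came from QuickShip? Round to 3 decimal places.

Compute prior × likelihood for every hypothesis:
  Arrow: 0.36 × 0.04 = 0.0144
  MetroPost: 0.11 × 0.272 = 0.02992
  Orbit: 0.16 × 0.365 = 0.0584
  QuickShip: 0.27 × 0.196 = 0.05292
  NorthLine: 0.1 × 0.11 = 0.011
Sum = 0.16664.
P(QuickShip | evidence) = 0.05292 / 0.16664 ≈ 0.318.

0.318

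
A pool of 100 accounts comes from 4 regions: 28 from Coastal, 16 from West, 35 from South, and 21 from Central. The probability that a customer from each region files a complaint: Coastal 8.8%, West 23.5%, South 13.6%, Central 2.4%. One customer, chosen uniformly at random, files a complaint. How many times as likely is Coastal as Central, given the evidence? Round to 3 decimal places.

4.889

Compute prior × likelihood for every hypothesis:
  Coastal: 0.28 × 0.088 = 0.02464
  West: 0.16 × 0.235 = 0.0376
  South: 0.35 × 0.136 = 0.0476
  Central: 0.21 × 0.024 = 0.00504
Sum = 0.11488.
The ratio is 0.02464 / 0.00504 (the normalizer cancels) = 4.889.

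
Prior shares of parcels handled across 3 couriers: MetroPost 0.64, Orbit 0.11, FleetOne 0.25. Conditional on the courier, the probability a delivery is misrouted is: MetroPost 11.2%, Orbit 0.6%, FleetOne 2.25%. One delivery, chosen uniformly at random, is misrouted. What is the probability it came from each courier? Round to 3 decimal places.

Unnormalized posteriors (prior × likelihood):
  MetroPost: 0.64 × 0.112 = 0.07168
  Orbit: 0.11 × 0.006 = 0.00066
  FleetOne: 0.25 × 0.0225 = 0.005625
Total = 0.077965.
P(MetroPost | misrouted) = 0.07168/0.077965 ≈ 0.919
P(Orbit | misrouted) = 0.00066/0.077965 ≈ 0.008
P(FleetOne | misrouted) = 0.005625/0.077965 ≈ 0.072

MetroPost 0.919, Orbit 0.008, FleetOne 0.072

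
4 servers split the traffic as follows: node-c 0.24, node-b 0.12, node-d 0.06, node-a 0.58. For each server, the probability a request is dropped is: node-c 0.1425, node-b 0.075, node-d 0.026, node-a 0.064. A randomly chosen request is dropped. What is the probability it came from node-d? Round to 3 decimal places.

By Bayes' rule, posterior ∝ prior × likelihood:
  node-c: 0.24 × 0.1425 = 0.0342
  node-b: 0.12 × 0.075 = 0.009
  node-d: 0.06 × 0.026 = 0.00156
  node-a: 0.58 × 0.064 = 0.03712
Normalizing constant = 0.08188.
P(node-d | evidence) = 0.00156 / 0.08188 ≈ 0.019.

0.019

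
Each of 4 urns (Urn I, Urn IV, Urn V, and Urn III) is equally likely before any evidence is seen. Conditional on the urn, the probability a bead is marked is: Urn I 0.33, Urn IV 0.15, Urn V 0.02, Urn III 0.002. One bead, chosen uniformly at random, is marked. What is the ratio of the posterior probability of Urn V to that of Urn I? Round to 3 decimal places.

0.061

Since the prior is uniform, the posterior is proportional to the likelihood:
  Urn I: 0.33
  Urn IV: 0.15
  Urn V: 0.02
  Urn III: 0.002
Normalizing constant = 0.502.
The ratio is 0.02 / 0.33 (the normalizer cancels) = 0.061.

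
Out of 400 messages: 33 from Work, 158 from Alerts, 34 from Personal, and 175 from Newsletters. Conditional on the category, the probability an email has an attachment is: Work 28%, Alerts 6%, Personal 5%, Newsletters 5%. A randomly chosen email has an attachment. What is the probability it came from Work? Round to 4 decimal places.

0.3168

Unnormalized posteriors (prior × likelihood):
  Work: 0.0825 × 0.28 = 0.0231
  Alerts: 0.395 × 0.06 = 0.0237
  Personal: 0.085 × 0.05 = 0.00425
  Newsletters: 0.4375 × 0.05 = 0.021875
Normalizing constant = 0.072925.
P(Work | evidence) = 0.0231 / 0.072925 ≈ 0.3168.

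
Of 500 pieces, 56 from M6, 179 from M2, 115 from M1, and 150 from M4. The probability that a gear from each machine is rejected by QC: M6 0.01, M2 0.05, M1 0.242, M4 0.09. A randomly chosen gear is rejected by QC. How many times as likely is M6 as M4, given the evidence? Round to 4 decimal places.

0.0415

Prior × likelihood for each hypothesis:
  M6: 0.112 × 0.01 = 0.00112
  M2: 0.358 × 0.05 = 0.0179
  M1: 0.23 × 0.242 = 0.05566
  M4: 0.3 × 0.09 = 0.027
Total = 0.10168.
The ratio is 0.00112 / 0.027 (the normalizer cancels) = 0.0415.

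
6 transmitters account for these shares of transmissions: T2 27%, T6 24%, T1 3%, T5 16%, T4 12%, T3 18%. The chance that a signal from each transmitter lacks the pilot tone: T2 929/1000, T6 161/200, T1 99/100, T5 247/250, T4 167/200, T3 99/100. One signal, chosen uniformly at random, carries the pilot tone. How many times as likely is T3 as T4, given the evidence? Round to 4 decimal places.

Taking complements, P(pilot | each) = T2 0.071, T6 0.195, T1 0.01, T5 0.012, T4 0.165, T3 0.01.
Prior × likelihood for each hypothesis:
  T2: 0.27 × 0.071 = 0.01917
  T6: 0.24 × 0.195 = 0.0468
  T1: 0.03 × 0.01 = 0.0003
  T5: 0.16 × 0.012 = 0.00192
  T4: 0.12 × 0.165 = 0.0198
  T3: 0.18 × 0.01 = 0.0018
Sum = 0.08979.
The ratio is 0.0018 / 0.0198 (the normalizer cancels) = 0.0909.

0.0909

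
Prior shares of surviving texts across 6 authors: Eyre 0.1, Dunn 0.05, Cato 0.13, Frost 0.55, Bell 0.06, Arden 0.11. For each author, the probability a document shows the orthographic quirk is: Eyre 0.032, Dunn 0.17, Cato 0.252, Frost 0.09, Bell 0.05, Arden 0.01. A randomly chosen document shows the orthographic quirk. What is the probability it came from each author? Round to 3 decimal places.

Eyre 0.033, Dunn 0.087, Cato 0.334, Frost 0.505, Bell 0.031, Arden 0.011

Prior × likelihood for each hypothesis:
  Eyre: 0.1 × 0.032 = 0.0032
  Dunn: 0.05 × 0.17 = 0.0085
  Cato: 0.13 × 0.252 = 0.03276
  Frost: 0.55 × 0.09 = 0.0495
  Bell: 0.06 × 0.05 = 0.003
  Arden: 0.11 × 0.01 = 0.0011
Total = 0.09806.
P(Eyre | quirk) = 0.0032/0.09806 ≈ 0.033
P(Dunn | quirk) = 0.0085/0.09806 ≈ 0.087
P(Cato | quirk) = 0.03276/0.09806 ≈ 0.334
P(Frost | quirk) = 0.0495/0.09806 ≈ 0.505
P(Bell | quirk) = 0.003/0.09806 ≈ 0.031
P(Arden | quirk) = 0.0011/0.09806 ≈ 0.011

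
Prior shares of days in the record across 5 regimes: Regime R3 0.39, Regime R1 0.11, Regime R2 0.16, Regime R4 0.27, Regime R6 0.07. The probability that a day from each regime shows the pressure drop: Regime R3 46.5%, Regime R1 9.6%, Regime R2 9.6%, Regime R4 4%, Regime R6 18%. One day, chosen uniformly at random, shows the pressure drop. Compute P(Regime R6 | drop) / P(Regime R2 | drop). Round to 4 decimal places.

Prior × likelihood for each hypothesis:
  Regime R3: 0.39 × 0.465 = 0.18135
  Regime R1: 0.11 × 0.096 = 0.01056
  Regime R2: 0.16 × 0.096 = 0.01536
  Regime R4: 0.27 × 0.04 = 0.0108
  Regime R6: 0.07 × 0.18 = 0.0126
Normalizing constant = 0.23067.
The ratio is 0.0126 / 0.01536 (the normalizer cancels) = 0.8203.

0.8203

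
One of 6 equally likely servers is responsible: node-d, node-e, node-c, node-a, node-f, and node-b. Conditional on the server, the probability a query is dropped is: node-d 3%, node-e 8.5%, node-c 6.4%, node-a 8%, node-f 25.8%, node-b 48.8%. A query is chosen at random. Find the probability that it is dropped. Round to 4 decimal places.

Since the prior is uniform, the posterior is proportional to the likelihood:
  node-d: 0.03
  node-e: 0.085
  node-c: 0.064
  node-a: 0.08
  node-f: 0.258
  node-b: 0.488
P(dropped) = (1/6) × (0.03 + 0.085 + 0.064 + 0.08 + 0.258 + 0.488) = 1.005/6 ≈ 0.1675.

0.1675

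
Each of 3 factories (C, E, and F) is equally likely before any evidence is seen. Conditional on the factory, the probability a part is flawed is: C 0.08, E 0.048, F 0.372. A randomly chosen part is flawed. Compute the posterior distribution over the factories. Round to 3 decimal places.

C 0.160, E 0.096, F 0.744

Since the prior is uniform, the posterior is proportional to the likelihood:
  C: 0.08
  E: 0.048
  F: 0.372
Total = 0.5.
P(C | flawed) = 0.08/0.5 ≈ 0.160
P(E | flawed) = 0.048/0.5 ≈ 0.096
P(F | flawed) = 0.372/0.5 ≈ 0.744
(Check: 0.160+0.096+0.744 = 1.000.)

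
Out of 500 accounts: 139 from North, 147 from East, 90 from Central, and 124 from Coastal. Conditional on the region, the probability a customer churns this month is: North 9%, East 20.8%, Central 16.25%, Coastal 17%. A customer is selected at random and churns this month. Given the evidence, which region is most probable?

Compute prior × likelihood for every hypothesis:
  North: 0.278 × 0.09 = 0.02502
  East: 0.294 × 0.208 = 0.061152
  Central: 0.18 × 0.1625 = 0.02925
  Coastal: 0.248 × 0.17 = 0.04216
Normalizing constant = 0.157582.
Largest term belongs to East, so East is most probable.

East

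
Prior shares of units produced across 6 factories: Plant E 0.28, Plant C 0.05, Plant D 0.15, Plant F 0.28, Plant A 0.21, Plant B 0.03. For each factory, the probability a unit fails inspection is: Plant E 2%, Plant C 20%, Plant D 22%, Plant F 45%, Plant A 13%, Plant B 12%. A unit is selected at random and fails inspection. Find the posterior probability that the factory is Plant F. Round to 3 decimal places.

By Bayes' rule, posterior ∝ prior × likelihood:
  Plant E: 0.28 × 0.02 = 0.0056
  Plant C: 0.05 × 0.2 = 0.01
  Plant D: 0.15 × 0.22 = 0.033
  Plant F: 0.28 × 0.45 = 0.126
  Plant A: 0.21 × 0.13 = 0.0273
  Plant B: 0.03 × 0.12 = 0.0036
Normalizing constant = 0.2055.
P(Plant F | evidence) = 0.126 / 0.2055 ≈ 0.613.

0.613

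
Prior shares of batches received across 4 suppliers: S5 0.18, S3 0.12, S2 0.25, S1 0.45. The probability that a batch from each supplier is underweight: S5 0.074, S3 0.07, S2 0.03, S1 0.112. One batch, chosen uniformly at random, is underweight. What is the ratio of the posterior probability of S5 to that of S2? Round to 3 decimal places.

Prior × likelihood for each hypothesis:
  S5: 0.18 × 0.074 = 0.01332
  S3: 0.12 × 0.07 = 0.0084
  S2: 0.25 × 0.03 = 0.0075
  S1: 0.45 × 0.112 = 0.0504
Normalizing constant = 0.07962.
The ratio is 0.01332 / 0.0075 (the normalizer cancels) = 1.776.

1.776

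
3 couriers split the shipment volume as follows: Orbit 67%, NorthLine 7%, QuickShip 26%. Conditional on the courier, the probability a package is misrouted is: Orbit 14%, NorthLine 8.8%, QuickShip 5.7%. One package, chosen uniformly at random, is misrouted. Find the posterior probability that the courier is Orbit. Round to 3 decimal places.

0.817

Prior × likelihood for each hypothesis:
  Orbit: 0.67 × 0.14 = 0.0938
  NorthLine: 0.07 × 0.088 = 0.00616
  QuickShip: 0.26 × 0.057 = 0.01482
Total = 0.11478.
P(Orbit | evidence) = 0.0938 / 0.11478 ≈ 0.817.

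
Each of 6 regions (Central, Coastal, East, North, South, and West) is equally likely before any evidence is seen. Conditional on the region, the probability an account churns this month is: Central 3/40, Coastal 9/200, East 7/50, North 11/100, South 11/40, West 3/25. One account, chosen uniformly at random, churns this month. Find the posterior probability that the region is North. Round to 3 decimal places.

With a uniform prior (1/6 each), posterior ∝ likelihood:
  Central: 0.075
  Coastal: 0.045
  East: 0.14
  North: 0.11
  South: 0.275
  West: 0.12
Total = 0.765.
P(North | evidence) = 0.11 / 0.765 ≈ 0.144.

0.144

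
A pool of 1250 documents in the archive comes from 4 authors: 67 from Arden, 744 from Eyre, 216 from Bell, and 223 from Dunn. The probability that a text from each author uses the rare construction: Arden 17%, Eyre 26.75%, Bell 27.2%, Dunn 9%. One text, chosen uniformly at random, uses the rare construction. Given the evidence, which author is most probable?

Eyre

By Bayes' rule, posterior ∝ prior × likelihood:
  Arden: 0.0536 × 0.17 = 0.009112
  Eyre: 0.5952 × 0.2675 = 0.159216
  Bell: 0.1728 × 0.272 = 0.0470016
  Dunn: 0.1784 × 0.09 = 0.016056
Normalizing constant = 0.2313856.
Largest term belongs to Eyre, so Eyre is most probable.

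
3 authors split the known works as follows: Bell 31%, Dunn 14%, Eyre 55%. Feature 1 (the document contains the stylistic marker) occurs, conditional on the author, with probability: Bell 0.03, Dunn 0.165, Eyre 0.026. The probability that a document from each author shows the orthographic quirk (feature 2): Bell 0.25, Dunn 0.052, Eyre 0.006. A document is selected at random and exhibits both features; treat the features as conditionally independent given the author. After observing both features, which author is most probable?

Unnormalized posteriors (prior × likelihood):
  Bell: 0.31 × 0.03 × 0.25 = 0.002325
  Dunn: 0.14 × 0.165 × 0.052 = 0.0012012
  Eyre: 0.55 × 0.026 × 0.006 = 0.0000858
Sum = 0.003612.
Largest term belongs to Bell, so Bell is most probable.

Bell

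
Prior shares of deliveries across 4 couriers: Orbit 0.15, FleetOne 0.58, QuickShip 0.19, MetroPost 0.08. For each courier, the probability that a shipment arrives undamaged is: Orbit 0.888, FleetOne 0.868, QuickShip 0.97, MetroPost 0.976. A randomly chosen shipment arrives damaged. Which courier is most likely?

FleetOne

Taking complements, P(damaged | each) = Orbit 0.112, FleetOne 0.132, QuickShip 0.03, MetroPost 0.024.
Compute prior × likelihood for every hypothesis:
  Orbit: 0.15 × 0.112 = 0.0168
  FleetOne: 0.58 × 0.132 = 0.07656
  QuickShip: 0.19 × 0.03 = 0.0057
  MetroPost: 0.08 × 0.024 = 0.00192
Total = 0.10098.
Largest term belongs to FleetOne, so FleetOne is most probable.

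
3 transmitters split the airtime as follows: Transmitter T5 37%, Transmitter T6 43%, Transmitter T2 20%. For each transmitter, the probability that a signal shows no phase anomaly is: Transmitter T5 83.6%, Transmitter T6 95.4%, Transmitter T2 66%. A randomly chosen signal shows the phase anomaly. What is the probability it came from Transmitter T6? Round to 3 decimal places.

0.133

Taking complements, P(anomaly | each) = Transmitter T5 0.164, Transmitter T6 0.046, Transmitter T2 0.34.
Unnormalized posteriors (prior × likelihood):
  Transmitter T5: 0.37 × 0.164 = 0.06068
  Transmitter T6: 0.43 × 0.046 = 0.01978
  Transmitter T2: 0.2 × 0.34 = 0.068
Total = 0.14846.
P(Transmitter T6 | evidence) = 0.01978 / 0.14846 ≈ 0.133.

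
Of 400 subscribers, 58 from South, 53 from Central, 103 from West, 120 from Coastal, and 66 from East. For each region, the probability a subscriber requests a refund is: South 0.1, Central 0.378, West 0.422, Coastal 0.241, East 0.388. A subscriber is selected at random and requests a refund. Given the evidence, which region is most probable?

Unnormalized posteriors (prior × likelihood):
  South: 0.145 × 0.1 = 0.0145
  Central: 0.1325 × 0.378 = 0.050085
  West: 0.2575 × 0.422 = 0.108665
  Coastal: 0.3 × 0.241 = 0.0723
  East: 0.165 × 0.388 = 0.06402
Normalizing constant = 0.30957.
Largest term belongs to West, so West is most probable.

West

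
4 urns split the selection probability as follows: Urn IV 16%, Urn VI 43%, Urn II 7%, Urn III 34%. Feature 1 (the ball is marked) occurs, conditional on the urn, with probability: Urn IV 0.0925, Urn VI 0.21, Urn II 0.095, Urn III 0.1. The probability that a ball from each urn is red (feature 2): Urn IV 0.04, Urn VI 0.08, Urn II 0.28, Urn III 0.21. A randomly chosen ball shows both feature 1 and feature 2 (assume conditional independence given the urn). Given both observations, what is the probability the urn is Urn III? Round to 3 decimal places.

Prior × likelihood for each hypothesis:
  Urn IV: 0.16 × 0.0925 × 0.04 = 0.000592
  Urn VI: 0.43 × 0.21 × 0.08 = 0.007224
  Urn II: 0.07 × 0.095 × 0.28 = 0.001862
  Urn III: 0.34 × 0.1 × 0.21 = 0.00714
Sum = 0.016818.
P(Urn III | evidence) = 0.00714 / 0.016818 ≈ 0.425.

0.425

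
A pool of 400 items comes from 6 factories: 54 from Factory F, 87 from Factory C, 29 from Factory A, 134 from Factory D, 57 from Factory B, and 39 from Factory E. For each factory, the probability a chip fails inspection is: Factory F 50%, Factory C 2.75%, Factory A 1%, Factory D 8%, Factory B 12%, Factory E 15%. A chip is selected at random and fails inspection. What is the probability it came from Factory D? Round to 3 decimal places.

Compute prior × likelihood for every hypothesis:
  Factory F: 0.135 × 0.5 = 0.0675
  Factory C: 0.2175 × 0.0275 = 0.00598125
  Factory A: 0.0725 × 0.01 = 0.000725
  Factory D: 0.335 × 0.08 = 0.0268
  Factory B: 0.1425 × 0.12 = 0.0171
  Factory E: 0.0975 × 0.15 = 0.014625
Normalizing constant = 0.13273125.
P(Factory D | evidence) = 0.0268 / 0.13273125 ≈ 0.202.

0.202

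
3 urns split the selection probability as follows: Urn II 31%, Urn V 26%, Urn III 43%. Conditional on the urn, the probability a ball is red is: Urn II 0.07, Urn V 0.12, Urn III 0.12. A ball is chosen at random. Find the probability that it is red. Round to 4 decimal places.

Unnormalized posteriors (prior × likelihood):
  Urn II: 0.31 × 0.07 = 0.0217
  Urn V: 0.26 × 0.12 = 0.0312
  Urn III: 0.43 × 0.12 = 0.0516
P(red) = 0.0217 + 0.0312 + 0.0516 = 0.1045 → 0.1045.

0.1045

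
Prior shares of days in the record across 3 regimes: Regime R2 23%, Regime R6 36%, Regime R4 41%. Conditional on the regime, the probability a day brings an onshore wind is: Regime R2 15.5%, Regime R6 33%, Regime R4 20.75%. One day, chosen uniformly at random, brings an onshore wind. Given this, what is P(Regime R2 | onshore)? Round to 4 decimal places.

0.1488

Unnormalized posteriors (prior × likelihood):
  Regime R2: 0.23 × 0.155 = 0.03565
  Regime R6: 0.36 × 0.33 = 0.1188
  Regime R4: 0.41 × 0.2075 = 0.085075
Total = 0.239525.
P(Regime R2 | evidence) = 0.03565 / 0.239525 ≈ 0.1488.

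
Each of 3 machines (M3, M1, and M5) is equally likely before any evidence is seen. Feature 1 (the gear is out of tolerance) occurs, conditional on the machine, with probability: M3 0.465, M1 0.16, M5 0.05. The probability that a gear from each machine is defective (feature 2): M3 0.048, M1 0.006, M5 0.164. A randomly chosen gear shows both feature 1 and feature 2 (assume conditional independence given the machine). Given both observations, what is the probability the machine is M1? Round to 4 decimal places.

Since the prior is uniform, the posterior is proportional to the likelihood:
  M3: 0.465 × 0.048 = 0.02232
  M1: 0.16 × 0.006 = 0.00096
  M5: 0.05 × 0.164 = 0.0082
Total = 0.03148.
P(M1 | evidence) = 0.00096 / 0.03148 ≈ 0.0305.

0.0305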